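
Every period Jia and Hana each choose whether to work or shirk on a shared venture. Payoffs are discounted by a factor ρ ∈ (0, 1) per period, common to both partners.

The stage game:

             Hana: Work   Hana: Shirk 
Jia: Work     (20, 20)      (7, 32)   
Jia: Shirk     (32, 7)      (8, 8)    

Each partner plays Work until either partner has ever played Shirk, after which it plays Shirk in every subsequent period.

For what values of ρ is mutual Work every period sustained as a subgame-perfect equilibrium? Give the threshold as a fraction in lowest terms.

1/2

Cooperation forever yields 20 each period: 20/(1−ρ).
Deviating yields 32 once, then 8 forever: 32 + 8ρ/(1−ρ).
No profitable deviation requires 20/(1−ρ) ≥ 32 + 8ρ/(1−ρ).
Multiplying by (1−ρ): 20 ≥ 32(1−ρ) + 8ρ = 32 − 24ρ.
So 24ρ ≥ 12, i.e. ρ ≥ 12/24 = 1/2.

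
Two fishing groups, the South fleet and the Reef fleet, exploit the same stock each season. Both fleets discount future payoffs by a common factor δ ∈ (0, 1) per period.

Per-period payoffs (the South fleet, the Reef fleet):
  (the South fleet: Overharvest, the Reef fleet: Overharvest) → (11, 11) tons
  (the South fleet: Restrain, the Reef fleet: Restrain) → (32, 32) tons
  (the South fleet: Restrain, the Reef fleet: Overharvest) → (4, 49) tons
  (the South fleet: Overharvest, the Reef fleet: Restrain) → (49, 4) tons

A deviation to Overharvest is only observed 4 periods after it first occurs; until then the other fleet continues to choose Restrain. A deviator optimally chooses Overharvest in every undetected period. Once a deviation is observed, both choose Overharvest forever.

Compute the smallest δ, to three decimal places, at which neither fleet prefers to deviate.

0.818

A deviator earns 49 for 4 periods, then 11 forever; cooperating earns 32 forever. Multiplying the IC by (1−δ):
32 ≥ 49(1−δ^4) + 11δ^4, so 38·δ^4 ≥ 17 and δ^4 ≥ 17/38.
δ ≥ (17/38)^(1/4) ≈ 0.818.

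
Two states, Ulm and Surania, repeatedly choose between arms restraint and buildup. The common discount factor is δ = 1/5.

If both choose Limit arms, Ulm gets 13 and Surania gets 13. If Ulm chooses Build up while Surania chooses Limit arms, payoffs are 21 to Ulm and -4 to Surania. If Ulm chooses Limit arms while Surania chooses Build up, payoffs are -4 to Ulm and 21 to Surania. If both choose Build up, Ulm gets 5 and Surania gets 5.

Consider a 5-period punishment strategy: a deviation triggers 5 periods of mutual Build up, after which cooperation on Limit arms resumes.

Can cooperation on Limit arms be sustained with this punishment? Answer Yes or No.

No

IC: δ+…+δ^5 ≥ (21−13)/(13−5) = 1.
At δ = 1/5: partial sum = 0.2499 < 1.0000. Cooperation not sustainable.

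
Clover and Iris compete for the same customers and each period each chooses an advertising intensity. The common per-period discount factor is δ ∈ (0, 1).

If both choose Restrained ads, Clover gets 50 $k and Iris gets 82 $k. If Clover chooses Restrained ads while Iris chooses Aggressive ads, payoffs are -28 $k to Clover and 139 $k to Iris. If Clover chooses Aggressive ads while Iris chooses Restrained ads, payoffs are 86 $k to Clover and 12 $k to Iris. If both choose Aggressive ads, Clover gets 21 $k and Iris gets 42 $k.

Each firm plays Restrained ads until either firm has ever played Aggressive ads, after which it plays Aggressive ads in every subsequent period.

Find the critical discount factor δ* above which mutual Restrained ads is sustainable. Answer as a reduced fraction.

Clover's threshold: (86−50)/(86−21) = 36/65.
Iris's threshold: (139−82)/(139−42) = 57/97.
36/65 < 57/97, so Iris binds and δ* = 57/97.

57/97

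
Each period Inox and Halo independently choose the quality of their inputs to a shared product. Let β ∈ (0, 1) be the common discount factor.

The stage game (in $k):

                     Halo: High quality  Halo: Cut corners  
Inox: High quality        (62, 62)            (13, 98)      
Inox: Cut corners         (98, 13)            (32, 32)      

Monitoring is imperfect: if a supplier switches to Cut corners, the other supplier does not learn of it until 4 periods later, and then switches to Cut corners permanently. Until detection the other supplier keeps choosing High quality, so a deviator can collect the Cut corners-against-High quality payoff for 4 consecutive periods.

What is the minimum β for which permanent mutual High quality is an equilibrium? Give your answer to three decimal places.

0.859

The best deviation is to choose Cut corners for all 4 undetected periods, earning 98 each, then 32 forever once detected.
Deviation value: 98(1−β^4)/(1−β) + 32β^4/(1−β); cooperation value: 62/(1−β).
IC: 62 ≥ 98(1−β^4) + 32β^4 = 98 − 66β^4.
So β^4 ≥ 36/66 = 6/11, giving β ≥ (6/11)^(1/4) ≈ 0.859.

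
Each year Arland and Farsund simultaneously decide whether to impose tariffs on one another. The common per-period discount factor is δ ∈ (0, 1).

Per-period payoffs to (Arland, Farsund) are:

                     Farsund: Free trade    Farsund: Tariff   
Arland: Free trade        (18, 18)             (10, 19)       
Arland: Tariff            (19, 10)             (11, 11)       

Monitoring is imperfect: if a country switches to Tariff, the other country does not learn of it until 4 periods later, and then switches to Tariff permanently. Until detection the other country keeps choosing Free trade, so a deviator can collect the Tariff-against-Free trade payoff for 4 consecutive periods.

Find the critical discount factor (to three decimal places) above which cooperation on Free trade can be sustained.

0.595

A deviator earns 19 for 4 periods, then 11 forever; cooperating earns 18 forever. Multiplying the IC by (1−δ):
18 ≥ 19(1−δ^4) + 11δ^4, so 8·δ^4 ≥ 1 and δ^4 ≥ 1/8.
δ ≥ (1/8)^(1/4) ≈ 0.595.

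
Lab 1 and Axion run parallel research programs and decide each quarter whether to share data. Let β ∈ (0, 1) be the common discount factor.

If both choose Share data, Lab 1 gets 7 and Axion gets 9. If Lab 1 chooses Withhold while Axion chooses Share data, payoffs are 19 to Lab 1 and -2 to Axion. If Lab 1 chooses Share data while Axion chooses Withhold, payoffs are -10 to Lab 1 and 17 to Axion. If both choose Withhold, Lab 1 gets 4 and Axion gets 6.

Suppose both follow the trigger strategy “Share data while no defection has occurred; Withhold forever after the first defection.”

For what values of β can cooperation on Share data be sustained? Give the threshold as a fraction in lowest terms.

4/5

For Lab 1: deviation gain 19−7 = 12, per-period punishment loss 7−4 = 3. IC gives β ≥ 12/15 = 4/5.
For Axion: gain 8, loss 3 per period, so β ≥ 8/11.
The tighter constraint is Lab 1's, so cooperation needs β ≥ 4/5.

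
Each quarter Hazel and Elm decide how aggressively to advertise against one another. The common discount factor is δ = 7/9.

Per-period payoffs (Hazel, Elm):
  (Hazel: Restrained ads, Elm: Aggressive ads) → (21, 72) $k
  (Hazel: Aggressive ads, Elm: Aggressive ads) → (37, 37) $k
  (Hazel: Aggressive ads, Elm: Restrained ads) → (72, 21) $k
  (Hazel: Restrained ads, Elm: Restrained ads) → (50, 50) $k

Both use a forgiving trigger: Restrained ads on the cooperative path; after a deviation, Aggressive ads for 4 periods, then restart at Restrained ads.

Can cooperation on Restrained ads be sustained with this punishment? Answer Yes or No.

Yes

A one-shot deviation gives 72 now, then 37 for 4 periods, then back to 50.
Gain from deviating: (72−50) today; loss: (50−37) in each of the next 4 periods.
No-deviation condition: (50−37)(δ+…+δ^4) ≥ 72−50, i.e. δ+…+δ^4 ≥ 22/13.
At δ = 7/9: δ+…+δ^4 = 2.2192 ≥ 1.6923.
So cooperation is sustainable.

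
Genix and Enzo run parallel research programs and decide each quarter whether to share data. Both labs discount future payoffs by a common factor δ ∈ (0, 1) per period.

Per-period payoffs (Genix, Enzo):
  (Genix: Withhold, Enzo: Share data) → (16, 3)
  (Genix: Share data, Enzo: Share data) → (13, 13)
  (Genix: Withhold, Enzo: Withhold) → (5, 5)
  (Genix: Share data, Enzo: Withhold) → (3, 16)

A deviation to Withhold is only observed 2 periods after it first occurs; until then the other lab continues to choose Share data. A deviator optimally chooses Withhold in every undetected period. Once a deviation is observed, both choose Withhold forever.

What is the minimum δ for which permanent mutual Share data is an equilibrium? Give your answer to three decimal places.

A deviator earns 16 for 2 periods, then 5 forever; cooperating earns 13 forever. Multiplying the IC by (1−δ):
13 ≥ 16(1−δ^2) + 5δ^2, so 11·δ^2 ≥ 3 and δ^2 ≥ 3/11.
δ ≥ (3/11)^(1/2) ≈ 0.522.

0.522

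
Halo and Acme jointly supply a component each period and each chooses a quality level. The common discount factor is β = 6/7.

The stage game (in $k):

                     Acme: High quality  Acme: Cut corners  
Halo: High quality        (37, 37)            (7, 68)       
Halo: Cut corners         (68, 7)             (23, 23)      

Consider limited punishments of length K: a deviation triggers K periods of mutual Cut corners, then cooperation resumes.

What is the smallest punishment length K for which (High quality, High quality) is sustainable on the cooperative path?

IC: β(1−β^K)/(1−β) ≥ (68−37)/(37−23) = 31/14.
With β = 6/7: need 1 − β^K ≥ 31/14·(1−6/7)/(6/7), i.e. β^K ≤ 0.6310.
Since (6/7)^2 = 0.7347 and (6/7)^3 = 0.6297, the smallest such K is 3.

3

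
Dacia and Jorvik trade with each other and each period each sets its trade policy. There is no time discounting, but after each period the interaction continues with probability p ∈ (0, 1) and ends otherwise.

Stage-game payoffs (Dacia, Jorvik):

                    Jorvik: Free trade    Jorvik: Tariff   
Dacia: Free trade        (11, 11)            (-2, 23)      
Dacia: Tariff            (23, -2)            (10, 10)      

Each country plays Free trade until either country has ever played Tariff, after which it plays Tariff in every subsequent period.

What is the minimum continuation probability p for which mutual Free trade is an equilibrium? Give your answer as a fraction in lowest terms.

12/13

With no time discounting, the continuation probability p plays the role of the discount factor.
Grim-trigger IC: 11/(1−p) ≥ 23 + 10p/(1−p) ⇒ p ≥ (23−11)/(23−10) = 12/13.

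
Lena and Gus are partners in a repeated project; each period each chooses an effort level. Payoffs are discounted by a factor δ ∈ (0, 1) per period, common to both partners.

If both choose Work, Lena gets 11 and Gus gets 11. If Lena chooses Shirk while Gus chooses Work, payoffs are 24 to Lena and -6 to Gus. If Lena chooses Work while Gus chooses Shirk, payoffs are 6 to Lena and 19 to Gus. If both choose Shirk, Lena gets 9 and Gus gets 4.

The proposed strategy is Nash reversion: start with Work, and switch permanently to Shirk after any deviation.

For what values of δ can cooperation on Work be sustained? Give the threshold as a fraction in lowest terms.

For Lena: deviation gain 24−11 = 13, per-period punishment loss 11−9 = 2. IC gives δ ≥ 13/15.
For Gus: gain 8, loss 7 per period, so δ ≥ 8/15.
The tighter constraint is Lena's, so cooperation needs δ ≥ 13/15.

13/15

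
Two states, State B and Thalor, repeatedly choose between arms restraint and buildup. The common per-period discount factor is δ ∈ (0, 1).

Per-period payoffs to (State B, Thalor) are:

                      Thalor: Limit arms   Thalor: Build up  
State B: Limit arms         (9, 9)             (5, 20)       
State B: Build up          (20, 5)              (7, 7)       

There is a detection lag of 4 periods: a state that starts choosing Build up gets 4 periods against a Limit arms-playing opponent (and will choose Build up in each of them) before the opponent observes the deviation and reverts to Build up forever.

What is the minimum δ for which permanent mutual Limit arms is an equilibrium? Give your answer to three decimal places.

0.959

Deviating for the 4 undetected periods gains 20−9 = 11 per period over cooperation, then loses 9−7 = 2 per period forever once punishment starts.
Gain: 11(1 + δ + … + δ^3); loss: 2·δ^4/(1−δ).
No profitable deviation ⇔ 11(1−δ^4) ≤ 2·δ^4, i.e. δ^4 ≥ 11/(11+2) = 11/13.
Hence δ ≥ (11/13)^(1/4) ≈ 0.959.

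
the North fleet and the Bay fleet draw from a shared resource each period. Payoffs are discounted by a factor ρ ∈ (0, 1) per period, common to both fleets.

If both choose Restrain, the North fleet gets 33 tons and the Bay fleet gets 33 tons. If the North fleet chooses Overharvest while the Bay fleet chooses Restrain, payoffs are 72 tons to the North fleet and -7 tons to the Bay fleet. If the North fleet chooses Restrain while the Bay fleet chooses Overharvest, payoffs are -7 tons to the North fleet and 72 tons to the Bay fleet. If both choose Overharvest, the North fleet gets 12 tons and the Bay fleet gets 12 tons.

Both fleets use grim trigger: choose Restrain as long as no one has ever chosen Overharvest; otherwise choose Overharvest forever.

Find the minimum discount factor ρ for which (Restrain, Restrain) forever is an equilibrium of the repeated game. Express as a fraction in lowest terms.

13/20

Under grim trigger the critical discount factor is (T−C)/(T−P) with T = 72, C = 33, P = 12.
ρ* = (72−33)/(72−12) = 39/60 = 13/20.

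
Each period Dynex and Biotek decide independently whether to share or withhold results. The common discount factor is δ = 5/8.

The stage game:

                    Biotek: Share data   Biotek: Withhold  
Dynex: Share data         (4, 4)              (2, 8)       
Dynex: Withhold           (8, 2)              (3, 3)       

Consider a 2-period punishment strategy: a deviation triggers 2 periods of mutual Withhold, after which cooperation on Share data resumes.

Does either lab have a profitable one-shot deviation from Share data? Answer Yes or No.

Comparing payoff streams over the 3 periods until play realigns: cooperate → 4(1+δ+…+δ^2); deviate → 8 + 3(δ+…+δ^2).
Cooperation is sustained iff (4−3)(δ+…+δ^2) ≥ 8−4.
δ+…+δ^2 = 5/8·(1−(5/8)^2)/(1−5/8) = 1.0156, and (8−4)/(4−3) = 4.0000.
1.0156 < 4.0000, so cooperation is not sustainable.

Yes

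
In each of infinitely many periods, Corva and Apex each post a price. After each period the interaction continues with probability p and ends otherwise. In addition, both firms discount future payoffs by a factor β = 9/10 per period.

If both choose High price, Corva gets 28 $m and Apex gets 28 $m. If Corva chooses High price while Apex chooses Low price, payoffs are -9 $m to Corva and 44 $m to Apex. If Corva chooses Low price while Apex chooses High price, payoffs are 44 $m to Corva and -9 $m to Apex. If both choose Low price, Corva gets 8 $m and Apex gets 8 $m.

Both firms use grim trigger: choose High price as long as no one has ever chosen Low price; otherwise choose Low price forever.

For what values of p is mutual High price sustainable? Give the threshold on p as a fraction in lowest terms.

With continuation probability p and discount β, the effective per-period discount factor is βp.
Grim-trigger IC: βp ≥ (44−28)/(44−8) = 4/9.
So p ≥ (4/9)/(9/10) = 40/81.

40/81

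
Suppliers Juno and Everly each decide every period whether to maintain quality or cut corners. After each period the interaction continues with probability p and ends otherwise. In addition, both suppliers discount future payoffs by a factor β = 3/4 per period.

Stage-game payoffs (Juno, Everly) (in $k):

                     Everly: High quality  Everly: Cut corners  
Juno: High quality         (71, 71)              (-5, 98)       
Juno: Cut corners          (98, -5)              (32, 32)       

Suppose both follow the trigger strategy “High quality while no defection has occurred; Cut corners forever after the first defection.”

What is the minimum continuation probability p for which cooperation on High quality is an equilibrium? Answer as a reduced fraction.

Expected continuation weight on next period's payoff is β·p = 3/4·p, which plays the role of the discount factor.
Cooperation requires 3/4·p ≥ (98−71)/(98−32) = 9/22, hence p ≥ 6/11.

6/11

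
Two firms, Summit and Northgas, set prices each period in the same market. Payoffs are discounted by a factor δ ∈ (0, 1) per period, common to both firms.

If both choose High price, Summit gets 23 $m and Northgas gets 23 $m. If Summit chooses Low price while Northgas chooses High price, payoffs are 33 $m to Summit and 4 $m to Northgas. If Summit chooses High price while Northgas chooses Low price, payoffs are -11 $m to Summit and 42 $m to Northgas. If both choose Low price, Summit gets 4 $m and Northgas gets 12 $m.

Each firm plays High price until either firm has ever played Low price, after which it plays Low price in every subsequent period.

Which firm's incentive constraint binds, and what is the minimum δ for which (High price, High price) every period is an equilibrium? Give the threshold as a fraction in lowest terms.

Northgas; δ ≥ 19/30

Summit: cooperation gives 23 each period; deviation gives 33 once then 4 forever.
  23/(1−δ) ≥ 33 + 4δ/(1−δ) ⇒ δ ≥ 10/29.
Northgas: cooperation gives 23 each period; deviation gives 42 once then 12 forever.
  δ ≥ 19/30.
Both must hold, so the binding constraint is Northgas's: δ ≥ 19/30.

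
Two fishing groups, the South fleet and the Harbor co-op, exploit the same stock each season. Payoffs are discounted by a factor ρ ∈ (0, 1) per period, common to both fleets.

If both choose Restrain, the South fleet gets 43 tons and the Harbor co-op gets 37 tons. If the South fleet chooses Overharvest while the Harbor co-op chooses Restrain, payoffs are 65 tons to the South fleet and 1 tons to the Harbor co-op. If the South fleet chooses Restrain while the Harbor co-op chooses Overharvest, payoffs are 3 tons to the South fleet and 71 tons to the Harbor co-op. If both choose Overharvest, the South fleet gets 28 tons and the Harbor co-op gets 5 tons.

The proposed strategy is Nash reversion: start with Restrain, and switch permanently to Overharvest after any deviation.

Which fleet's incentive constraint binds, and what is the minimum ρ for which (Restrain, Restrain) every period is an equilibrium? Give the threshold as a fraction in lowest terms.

the South fleet; ρ ≥ 22/37

the South fleet: cooperation gives 43 each period; deviation gives 65 once then 28 forever.
  43/(1−ρ) ≥ 65 + 28ρ/(1−ρ) ⇒ ρ ≥ 22/37.
the Harbor co-op: cooperation gives 37 each period; deviation gives 71 once then 5 forever.
  ρ ≥ 34/66 = 17/33.
Both must hold, so the binding constraint is the South fleet's: ρ ≥ 22/37.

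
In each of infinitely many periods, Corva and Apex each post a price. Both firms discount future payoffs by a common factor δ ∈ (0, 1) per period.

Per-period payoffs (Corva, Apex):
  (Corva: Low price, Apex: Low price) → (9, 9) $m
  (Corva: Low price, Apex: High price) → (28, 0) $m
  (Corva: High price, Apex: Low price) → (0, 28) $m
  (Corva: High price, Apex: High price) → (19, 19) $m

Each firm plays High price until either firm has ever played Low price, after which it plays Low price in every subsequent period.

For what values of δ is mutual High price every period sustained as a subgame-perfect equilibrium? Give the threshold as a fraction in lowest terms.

9/19

19/(1−δ) ≥ 28 + 9δ/(1−δ)
19 ≥ 28 − 19δ
δ ≥ 9/19.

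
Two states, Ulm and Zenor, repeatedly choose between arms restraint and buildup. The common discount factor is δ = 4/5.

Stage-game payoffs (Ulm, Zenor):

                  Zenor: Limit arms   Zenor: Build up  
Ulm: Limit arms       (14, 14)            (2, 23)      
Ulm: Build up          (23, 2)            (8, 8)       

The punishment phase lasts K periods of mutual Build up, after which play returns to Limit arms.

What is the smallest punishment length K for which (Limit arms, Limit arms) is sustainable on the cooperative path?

3

IC: δ(1−δ^K)/(1−δ) ≥ (23−14)/(14−8) = 3/2.
With δ = 4/5: need 1 − δ^K ≥ 3/2·(1−4/5)/(4/5), i.e. δ^K ≤ 0.6250.
Since (4/5)^2 = 0.6400 and (4/5)^3 = 0.5120, the smallest such K is 3.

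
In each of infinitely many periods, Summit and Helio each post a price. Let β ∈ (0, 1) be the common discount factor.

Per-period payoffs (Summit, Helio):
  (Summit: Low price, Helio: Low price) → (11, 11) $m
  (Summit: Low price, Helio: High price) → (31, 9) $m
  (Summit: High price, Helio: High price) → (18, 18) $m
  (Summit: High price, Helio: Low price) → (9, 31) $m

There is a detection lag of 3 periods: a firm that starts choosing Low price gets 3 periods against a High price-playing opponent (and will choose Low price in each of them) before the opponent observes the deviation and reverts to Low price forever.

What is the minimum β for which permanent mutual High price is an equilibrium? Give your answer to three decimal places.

0.866

A deviator earns 31 for 3 periods, then 11 forever; cooperating earns 18 forever. Multiplying the IC by (1−β):
18 ≥ 31(1−β^3) + 11β^3, so 20·β^3 ≥ 13 and β^3 ≥ 13/20.
β ≥ (13/20)^(1/3) ≈ 0.866.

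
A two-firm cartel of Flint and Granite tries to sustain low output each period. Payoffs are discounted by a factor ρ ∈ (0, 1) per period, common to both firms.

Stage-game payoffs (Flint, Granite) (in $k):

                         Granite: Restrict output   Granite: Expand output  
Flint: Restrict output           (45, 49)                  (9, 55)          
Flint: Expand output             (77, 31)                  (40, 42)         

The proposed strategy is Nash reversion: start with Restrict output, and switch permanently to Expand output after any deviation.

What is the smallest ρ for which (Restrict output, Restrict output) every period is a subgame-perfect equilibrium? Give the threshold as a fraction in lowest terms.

Flint: cooperation gives 45 each period; deviation gives 77 once then 40 forever.
  45/(1−ρ) ≥ 77 + 40ρ/(1−ρ) ⇒ ρ ≥ 32/37.
Granite: cooperation gives 49 each period; deviation gives 55 once then 42 forever.
  ρ ≥ 6/13.
Both must hold, so the binding constraint is Flint's: ρ ≥ 32/37.

32/37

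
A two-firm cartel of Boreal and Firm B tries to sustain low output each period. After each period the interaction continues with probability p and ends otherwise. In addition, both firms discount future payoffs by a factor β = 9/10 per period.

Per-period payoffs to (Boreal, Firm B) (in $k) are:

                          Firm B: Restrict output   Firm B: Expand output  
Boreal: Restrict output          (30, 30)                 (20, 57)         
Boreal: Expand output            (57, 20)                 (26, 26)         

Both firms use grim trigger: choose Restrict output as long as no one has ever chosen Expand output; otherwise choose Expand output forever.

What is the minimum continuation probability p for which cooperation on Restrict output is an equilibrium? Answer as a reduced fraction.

30/31

Expected continuation weight on next period's payoff is β·p = 9/10·p, which plays the role of the discount factor.
Cooperation requires 9/10·p ≥ (57−30)/(57−26) = 27/31, hence p ≥ 30/31.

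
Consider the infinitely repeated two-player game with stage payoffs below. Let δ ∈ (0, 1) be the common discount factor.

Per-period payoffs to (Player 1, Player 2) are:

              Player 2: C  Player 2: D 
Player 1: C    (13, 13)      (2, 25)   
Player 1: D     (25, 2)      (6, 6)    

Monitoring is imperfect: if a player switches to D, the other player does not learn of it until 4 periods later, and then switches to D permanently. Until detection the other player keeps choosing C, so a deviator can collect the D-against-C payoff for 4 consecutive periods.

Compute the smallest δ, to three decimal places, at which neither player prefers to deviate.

0.891

The best deviation is to choose D for all 4 undetected periods, earning 25 each, then 6 forever once detected.
Deviation value: 25(1−δ^4)/(1−δ) + 6δ^4/(1−δ); cooperation value: 13/(1−δ).
IC: 13 ≥ 25(1−δ^4) + 6δ^4 = 25 − 19δ^4.
So δ^4 ≥ 12/19, giving δ ≥ (12/19)^(1/4) ≈ 0.891.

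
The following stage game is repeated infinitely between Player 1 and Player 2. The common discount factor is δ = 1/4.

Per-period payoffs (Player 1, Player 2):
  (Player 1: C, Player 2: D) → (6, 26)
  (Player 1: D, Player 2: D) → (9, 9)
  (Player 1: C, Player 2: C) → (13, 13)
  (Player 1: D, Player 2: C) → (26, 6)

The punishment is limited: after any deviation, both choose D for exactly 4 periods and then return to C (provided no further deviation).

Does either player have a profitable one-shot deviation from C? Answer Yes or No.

A one-shot deviation gives 26 now, then 9 for 4 periods, then back to 13.
Gain from deviating: (26−13) today; loss: (13−9) in each of the next 4 periods.
No-deviation condition: (13−9)(δ+…+δ^4) ≥ 26−13, i.e. δ+…+δ^4 ≥ 13/4.
At δ = 1/4: δ+…+δ^4 = 0.3320 < 3.2500.
So cooperation is not sustainable.

Yes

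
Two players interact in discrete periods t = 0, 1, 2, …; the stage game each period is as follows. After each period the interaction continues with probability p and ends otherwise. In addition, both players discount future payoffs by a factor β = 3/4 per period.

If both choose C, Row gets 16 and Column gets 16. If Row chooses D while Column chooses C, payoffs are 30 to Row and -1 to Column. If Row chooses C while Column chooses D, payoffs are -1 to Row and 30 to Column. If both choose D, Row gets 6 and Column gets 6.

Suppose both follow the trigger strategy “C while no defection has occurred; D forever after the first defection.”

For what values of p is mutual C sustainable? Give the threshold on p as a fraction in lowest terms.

7/9

Expected continuation weight on next period's payoff is β·p = 3/4·p, which plays the role of the discount factor.
Cooperation requires 3/4·p ≥ (30−16)/(30−6) = 7/12, hence p ≥ 7/9.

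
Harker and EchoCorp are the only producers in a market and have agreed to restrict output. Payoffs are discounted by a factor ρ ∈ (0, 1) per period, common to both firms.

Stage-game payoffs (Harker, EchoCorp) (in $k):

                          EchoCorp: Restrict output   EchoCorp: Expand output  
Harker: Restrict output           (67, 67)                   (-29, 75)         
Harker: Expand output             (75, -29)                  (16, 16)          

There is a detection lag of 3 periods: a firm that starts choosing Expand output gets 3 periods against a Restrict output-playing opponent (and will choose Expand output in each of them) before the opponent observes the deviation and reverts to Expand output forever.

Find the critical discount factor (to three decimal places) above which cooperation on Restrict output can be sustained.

0.514

A deviator earns 75 for 3 periods, then 16 forever; cooperating earns 67 forever. Multiplying the IC by (1−ρ):
67 ≥ 75(1−ρ^3) + 16ρ^3, so 59·ρ^3 ≥ 8 and ρ^3 ≥ 8/59.
ρ ≥ (8/59)^(1/3) ≈ 0.514.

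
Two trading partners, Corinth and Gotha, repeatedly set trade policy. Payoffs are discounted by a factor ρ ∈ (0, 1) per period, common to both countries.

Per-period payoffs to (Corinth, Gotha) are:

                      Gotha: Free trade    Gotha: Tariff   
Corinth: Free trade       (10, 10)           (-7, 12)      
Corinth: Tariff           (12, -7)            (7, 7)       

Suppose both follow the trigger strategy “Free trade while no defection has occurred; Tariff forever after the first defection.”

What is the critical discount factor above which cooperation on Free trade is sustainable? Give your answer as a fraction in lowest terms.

10/(1−ρ) ≥ 12 + 7ρ/(1−ρ)
10 ≥ 12 − 5ρ
ρ ≥ 2/5.

2/5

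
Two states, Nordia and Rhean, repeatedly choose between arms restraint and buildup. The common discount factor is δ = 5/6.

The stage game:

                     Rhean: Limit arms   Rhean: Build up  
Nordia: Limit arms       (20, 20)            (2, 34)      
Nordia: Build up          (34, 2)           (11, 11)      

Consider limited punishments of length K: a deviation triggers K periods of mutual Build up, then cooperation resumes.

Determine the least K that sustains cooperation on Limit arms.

No profitable deviation requires (20−11)(δ+…+δ^K) ≥ 34−20, i.e. δ+…+δ^K ≥ 14/9 ≈ 1.5556.
With δ = 5/6, the partial sums are K=1: 0.8333, K=2: 1.5278, K=3: 2.1065.
K = 3 is the first length at which the sum reaches 1.5556.

3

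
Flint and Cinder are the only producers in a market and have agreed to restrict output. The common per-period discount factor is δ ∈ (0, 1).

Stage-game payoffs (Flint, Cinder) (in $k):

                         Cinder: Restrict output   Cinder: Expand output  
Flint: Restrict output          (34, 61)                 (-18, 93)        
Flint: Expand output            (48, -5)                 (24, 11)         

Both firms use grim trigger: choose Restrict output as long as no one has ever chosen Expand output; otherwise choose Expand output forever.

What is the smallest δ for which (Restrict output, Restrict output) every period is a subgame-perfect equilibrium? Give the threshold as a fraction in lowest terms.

Flint: cooperation gives 34 each period; deviation gives 48 once then 24 forever.
  34/(1−δ) ≥ 48 + 24δ/(1−δ) ⇒ δ ≥ 14/24 = 7/12.
Cinder: cooperation gives 61 each period; deviation gives 93 once then 11 forever.
  δ ≥ 32/82 = 16/41.
Both must hold, so the binding constraint is Flint's: δ ≥ 7/12.

7/12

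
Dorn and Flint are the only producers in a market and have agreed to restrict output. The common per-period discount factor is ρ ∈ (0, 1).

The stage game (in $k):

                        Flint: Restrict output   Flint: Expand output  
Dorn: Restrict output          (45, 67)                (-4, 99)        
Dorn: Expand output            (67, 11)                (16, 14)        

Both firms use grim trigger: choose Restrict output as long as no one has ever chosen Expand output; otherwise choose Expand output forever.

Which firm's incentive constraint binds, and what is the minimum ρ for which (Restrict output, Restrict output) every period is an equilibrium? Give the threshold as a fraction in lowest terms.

Dorn; ρ ≥ 22/51

For Dorn: deviation gain 67−45 = 22, per-period punishment loss 45−16 = 29. IC gives ρ ≥ 22/51.
For Flint: gain 32, loss 53 per period, so ρ ≥ 32/85.
The tighter constraint is Dorn's, so cooperation needs ρ ≥ 22/51.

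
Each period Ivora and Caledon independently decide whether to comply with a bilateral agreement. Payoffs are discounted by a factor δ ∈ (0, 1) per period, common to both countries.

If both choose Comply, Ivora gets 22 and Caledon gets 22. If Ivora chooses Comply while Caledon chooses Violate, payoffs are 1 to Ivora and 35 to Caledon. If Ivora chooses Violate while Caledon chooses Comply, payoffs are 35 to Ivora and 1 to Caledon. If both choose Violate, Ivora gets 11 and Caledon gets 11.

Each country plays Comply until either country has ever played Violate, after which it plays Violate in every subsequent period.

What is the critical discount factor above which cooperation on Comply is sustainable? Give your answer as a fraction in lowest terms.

Under grim trigger the critical discount factor is (T−C)/(T−P) with T = 35, C = 22, P = 11.
δ* = (35−22)/(35−11) = 13/24.

13/24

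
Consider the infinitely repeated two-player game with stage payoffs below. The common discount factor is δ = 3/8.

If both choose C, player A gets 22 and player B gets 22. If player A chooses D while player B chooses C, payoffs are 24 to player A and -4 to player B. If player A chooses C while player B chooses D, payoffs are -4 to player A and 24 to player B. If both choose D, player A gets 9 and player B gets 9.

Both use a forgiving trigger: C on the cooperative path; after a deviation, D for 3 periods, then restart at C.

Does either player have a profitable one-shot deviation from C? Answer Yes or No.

No

Comparing payoff streams over the 4 periods until play realigns: cooperate → 22(1+δ+…+δ^3); deviate → 24 + 9(δ+…+δ^3).
Cooperation is sustained iff (22−9)(δ+…+δ^3) ≥ 24−22.
δ+…+δ^3 = 3/8·(1−(3/8)^3)/(1−3/8) = 0.5684, and (24−22)/(22−9) = 0.1538.
0.5684 ≥ 0.1538, so cooperation is sustainable.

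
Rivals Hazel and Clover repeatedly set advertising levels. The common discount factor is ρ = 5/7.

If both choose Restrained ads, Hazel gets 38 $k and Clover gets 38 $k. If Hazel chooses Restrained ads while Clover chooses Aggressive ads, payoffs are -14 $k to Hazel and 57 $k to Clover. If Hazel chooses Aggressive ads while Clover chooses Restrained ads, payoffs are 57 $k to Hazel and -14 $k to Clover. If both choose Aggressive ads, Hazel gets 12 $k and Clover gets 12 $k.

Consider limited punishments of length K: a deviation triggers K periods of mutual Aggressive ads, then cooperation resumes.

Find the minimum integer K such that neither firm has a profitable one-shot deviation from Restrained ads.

2

Need Σ_{k=1}^{K} ρ^k ≥ (57−38)/(38−12) = 0.7308 at ρ = 5/7.
At K = 1 the sum is 0.7143 < 0.7308; at K = 2 it is 1.2245 ≥ 0.7308.
So the minimum punishment length is K = 2.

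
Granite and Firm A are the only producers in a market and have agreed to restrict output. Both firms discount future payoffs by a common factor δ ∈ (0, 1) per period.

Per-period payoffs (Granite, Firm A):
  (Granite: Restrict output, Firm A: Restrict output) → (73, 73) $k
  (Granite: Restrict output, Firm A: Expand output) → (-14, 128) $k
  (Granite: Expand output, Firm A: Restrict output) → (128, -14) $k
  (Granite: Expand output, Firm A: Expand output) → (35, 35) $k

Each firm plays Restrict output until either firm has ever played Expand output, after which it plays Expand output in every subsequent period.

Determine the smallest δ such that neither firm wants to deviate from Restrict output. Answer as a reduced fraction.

Under grim trigger the critical discount factor is (T−C)/(T−P) with T = 128, C = 73, P = 35.
δ* = (128−73)/(128−35) = 55/93.

55/93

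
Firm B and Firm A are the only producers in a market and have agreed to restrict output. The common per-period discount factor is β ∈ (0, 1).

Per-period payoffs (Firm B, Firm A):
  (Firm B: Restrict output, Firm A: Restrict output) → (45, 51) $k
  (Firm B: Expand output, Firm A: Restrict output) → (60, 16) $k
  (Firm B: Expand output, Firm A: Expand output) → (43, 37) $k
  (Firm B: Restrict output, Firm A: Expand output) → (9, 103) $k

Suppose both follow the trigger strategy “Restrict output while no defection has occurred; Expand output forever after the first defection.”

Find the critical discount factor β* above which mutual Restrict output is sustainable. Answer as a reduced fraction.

15/17

For Firm B: deviation gain 60−45 = 15, per-period punishment loss 45−43 = 2. IC gives β ≥ 15/17.
For Firm A: gain 52, loss 14 per period, so β ≥ 52/66 = 26/33.
The tighter constraint is Firm B's, so cooperation needs β ≥ 15/17.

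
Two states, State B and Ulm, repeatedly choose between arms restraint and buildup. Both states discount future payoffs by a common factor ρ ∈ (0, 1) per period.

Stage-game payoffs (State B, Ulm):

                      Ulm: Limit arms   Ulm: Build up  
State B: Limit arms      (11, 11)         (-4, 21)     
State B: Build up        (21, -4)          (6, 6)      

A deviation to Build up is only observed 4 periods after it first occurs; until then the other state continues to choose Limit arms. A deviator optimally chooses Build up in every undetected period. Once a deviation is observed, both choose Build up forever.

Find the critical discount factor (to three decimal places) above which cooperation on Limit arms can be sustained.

0.904

Deviating for the 4 undetected periods gains 21−11 = 10 per period over cooperation, then loses 11−6 = 5 per period forever once punishment starts.
Gain: 10(1 + ρ + … + ρ^3); loss: 5·ρ^4/(1−ρ).
No profitable deviation ⇔ 10(1−ρ^4) ≤ 5·ρ^4, i.e. ρ^4 ≥ 10/(10+5) = 2/3.
Hence ρ ≥ (2/3)^(1/4) ≈ 0.904.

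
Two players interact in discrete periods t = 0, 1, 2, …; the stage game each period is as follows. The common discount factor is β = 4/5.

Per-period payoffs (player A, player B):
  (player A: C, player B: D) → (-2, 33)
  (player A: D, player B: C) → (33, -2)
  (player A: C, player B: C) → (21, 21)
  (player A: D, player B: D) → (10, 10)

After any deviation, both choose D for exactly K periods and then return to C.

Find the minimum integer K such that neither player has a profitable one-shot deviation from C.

IC: β(1−β^K)/(1−β) ≥ (33−21)/(21−10) = 12/11.
With β = 4/5: need 1 − β^K ≥ 12/11·(1−4/5)/(4/5), i.e. β^K ≤ 0.7273.
Since (4/5)^1 = 0.8000 and (4/5)^2 = 0.6400, the smallest such K is 2.

2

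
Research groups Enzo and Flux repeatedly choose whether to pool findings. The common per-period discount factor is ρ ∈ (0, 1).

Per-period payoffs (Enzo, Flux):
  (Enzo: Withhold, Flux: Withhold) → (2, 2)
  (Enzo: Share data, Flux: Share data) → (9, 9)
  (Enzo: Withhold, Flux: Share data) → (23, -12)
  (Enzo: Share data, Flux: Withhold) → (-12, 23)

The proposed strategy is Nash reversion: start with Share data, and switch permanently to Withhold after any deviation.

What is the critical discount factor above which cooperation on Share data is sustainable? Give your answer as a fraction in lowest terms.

Under grim trigger the critical discount factor is (T−C)/(T−P) with T = 23, C = 9, P = 2.
ρ* = (23−9)/(23−2) = 14/21 = 2/3.

2/3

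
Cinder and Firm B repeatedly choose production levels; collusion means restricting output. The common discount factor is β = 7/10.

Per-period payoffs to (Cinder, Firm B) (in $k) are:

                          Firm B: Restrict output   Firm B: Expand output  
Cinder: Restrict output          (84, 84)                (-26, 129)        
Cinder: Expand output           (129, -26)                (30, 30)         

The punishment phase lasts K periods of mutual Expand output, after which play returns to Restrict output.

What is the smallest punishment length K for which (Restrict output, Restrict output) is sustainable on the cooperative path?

2

No profitable deviation requires (84−30)(β+…+β^K) ≥ 129−84, i.e. β+…+β^K ≥ 5/6 ≈ 0.8333.
With β = 7/10, the partial sums are K=1: 0.7000, K=2: 1.1900.
K = 2 is the first length at which the sum reaches 0.8333.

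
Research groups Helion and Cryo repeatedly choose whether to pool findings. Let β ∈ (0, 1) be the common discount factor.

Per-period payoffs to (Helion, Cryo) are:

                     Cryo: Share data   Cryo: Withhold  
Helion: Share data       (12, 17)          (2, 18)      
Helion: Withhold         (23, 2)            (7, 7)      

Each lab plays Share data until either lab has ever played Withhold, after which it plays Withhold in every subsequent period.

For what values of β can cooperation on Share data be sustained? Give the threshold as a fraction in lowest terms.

11/16

For Helion: deviation gain 23−12 = 11, per-period punishment loss 12−7 = 5. IC gives β ≥ 11/16.
For Cryo: gain 1, loss 10 per period, so β ≥ 1/11.
The tighter constraint is Helion's, so cooperation needs β ≥ 11/16.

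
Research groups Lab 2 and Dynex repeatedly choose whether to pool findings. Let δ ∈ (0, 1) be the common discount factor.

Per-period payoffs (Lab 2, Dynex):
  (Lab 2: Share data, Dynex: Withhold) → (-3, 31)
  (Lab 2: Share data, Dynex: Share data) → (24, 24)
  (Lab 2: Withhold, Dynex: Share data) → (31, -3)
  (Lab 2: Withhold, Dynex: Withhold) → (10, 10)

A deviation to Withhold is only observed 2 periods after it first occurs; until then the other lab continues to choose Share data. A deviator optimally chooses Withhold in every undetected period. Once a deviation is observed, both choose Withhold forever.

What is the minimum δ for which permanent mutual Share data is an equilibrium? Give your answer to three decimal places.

Deviating for the 2 undetected periods gains 31−24 = 7 per period over cooperation, then loses 24−10 = 14 per period forever once punishment starts.
Gain: 7(1 + δ + … + δ^1); loss: 14·δ^2/(1−δ).
No profitable deviation ⇔ 7(1−δ^2) ≤ 14·δ^2, i.e. δ^2 ≥ 7/(7+14) = 1/3.
Hence δ ≥ (1/3)^(1/2) ≈ 0.577.

0.577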